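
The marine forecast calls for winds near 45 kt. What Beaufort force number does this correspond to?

45 kt lies in the Beaufort 9 band (strong gale, 41–47 kt).

Beaufort force 9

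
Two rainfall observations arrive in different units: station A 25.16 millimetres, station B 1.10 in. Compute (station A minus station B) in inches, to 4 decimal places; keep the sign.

-0.1094 in

station A: 25.16 mm = 0.990551 in.
Difference: 0.990551 − 1.100000 = -0.1094 in.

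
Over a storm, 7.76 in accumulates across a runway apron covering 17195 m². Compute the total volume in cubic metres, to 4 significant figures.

3389 cubic metres

Depth: 7.76 in × 25.4 = 197.104 mm.
1 mm over 1 m² is 1 L, so volume = 197.104 × 17195 = 3389203.3 L = 3389 m³.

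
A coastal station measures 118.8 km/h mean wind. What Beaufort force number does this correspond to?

Beaufort force 12

118.8 km/h = 33.0 m/s, which is Beaufort 12 (hurricane force, ≥32.7 m/s).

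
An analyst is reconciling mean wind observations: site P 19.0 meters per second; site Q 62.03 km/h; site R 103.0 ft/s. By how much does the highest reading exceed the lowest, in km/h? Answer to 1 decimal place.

site P: 19.0 m/s = 68.400 km/h.
site R: 103.0 ft/s = 113.020 km/h.
Spread: 113.020 − 62.030 = 51.0 km/h.

51.0 km/h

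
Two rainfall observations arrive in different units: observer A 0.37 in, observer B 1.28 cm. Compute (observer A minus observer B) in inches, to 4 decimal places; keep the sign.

-0.1339 in

observer B: 1.28 cm = 0.503937 in.
Difference: 0.370000 − 0.503937 = -0.1339 in.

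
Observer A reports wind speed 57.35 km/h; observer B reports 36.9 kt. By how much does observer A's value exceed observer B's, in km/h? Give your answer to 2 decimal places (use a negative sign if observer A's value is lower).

observer B: 36.9 kt = 68.3388 km/h.
Difference: 57.3500 − 68.3388 = -10.99 km/h.

-10.99 km/h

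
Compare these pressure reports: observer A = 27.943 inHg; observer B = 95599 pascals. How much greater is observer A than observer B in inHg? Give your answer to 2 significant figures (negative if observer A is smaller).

observer B: 95599 Pa = 28.2304 inHg.
Difference: 27.9430 − 28.2304 = -0.29 inHg.

-0.29 inHg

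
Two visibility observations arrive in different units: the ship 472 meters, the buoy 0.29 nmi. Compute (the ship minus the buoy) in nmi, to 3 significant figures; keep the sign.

-0.0351 nmi

the ship: 472 m = 0.254860 nmi.
Difference: 0.254860 − 0.290000 = -0.0351 nmi.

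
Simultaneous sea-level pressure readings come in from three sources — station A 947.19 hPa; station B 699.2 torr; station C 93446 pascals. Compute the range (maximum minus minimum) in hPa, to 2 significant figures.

station B: 699.2 mmHg = 932.19 hPa.
station C: 93446 Pa = 934.46 hPa.
Spread: 947.19 − 932.19 = 15 hPa.

15 hPa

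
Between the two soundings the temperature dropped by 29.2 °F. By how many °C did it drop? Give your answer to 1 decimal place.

For a temperature change the 32° offset cancels: Δ°C = 29.2 × 0.5556 = 16.2 °C.

16.2 °C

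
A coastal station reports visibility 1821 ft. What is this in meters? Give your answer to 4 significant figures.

555.0 m

1 ft = 0.3048 m, so 1821 × 0.3048 = 555.0 m.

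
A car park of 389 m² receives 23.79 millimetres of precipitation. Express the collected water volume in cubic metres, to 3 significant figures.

9.25 cubic metres

1 mm over 1 m² is 1 L, so volume = 23.79 × 389 = 9254.31 L = 9.25 m³.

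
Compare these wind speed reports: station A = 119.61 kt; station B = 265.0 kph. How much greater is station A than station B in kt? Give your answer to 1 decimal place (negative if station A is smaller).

station B: 265.0 km/h = 143.089 kt.
Difference: 119.610 − 143.089 = -23.5 kt.

-23.5 kt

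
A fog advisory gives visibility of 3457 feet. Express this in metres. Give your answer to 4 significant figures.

1 ft = 0.3048 m, so 3457 × 0.3048 = 1054 m.

1054 m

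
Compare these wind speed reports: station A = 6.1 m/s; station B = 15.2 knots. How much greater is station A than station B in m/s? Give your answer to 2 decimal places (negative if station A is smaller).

station B: 15.2 kt = 7.8196 m/s.
Difference: 6.1000 − 7.8196 = -1.72 m/s.

-1.72 m/s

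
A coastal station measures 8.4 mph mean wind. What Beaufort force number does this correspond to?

8.4 mph = 3.8 m/s, which is Beaufort 3 (gentle breeze, 3.4–5.4 m/s).

Beaufort force 3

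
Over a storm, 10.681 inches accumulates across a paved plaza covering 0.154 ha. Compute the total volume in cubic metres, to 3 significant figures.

Depth: 10.681 in × 25.4 = 271.2974 mm.
Area: 0.154 ha = 1540 m².
1 mm over 1 m² is 1 L, so volume = 271.2974 × 1540 = 417798 L = 418 m³.

418 cubic metres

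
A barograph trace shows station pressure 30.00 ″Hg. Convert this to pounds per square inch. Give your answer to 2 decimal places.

1 inHg = 0.491154 psi, so 30.00 × 0.491154 = 14.73 psi.

14.73 psi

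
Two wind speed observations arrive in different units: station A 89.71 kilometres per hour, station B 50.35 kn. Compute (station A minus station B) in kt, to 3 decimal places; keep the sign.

-1.910 kt

station A: 89.71 km/h = 48.43952 kt.
Difference: 48.43952 − 50.35000 = -1.910 kt.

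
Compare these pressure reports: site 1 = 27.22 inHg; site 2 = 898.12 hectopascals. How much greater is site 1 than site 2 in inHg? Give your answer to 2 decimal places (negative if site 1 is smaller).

0.70 inHg

site 2: 898.12 hPa = 26.5215 inHg.
Difference: 27.2200 − 26.5215 = 0.70 inHg.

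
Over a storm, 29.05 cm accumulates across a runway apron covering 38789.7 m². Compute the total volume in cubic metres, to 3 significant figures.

11300 cubic metres

Depth: 29.05 cm × 10 = 290.5 mm.
1 mm over 1 m² is 1 L, so volume = 290.5 × 38789.7 = 11268408 L = 11300 m³.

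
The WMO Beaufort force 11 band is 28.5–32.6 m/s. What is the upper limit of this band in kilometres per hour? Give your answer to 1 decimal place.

117.4 km/h

28.5–32.6 m/s × 3.6 = 102.6–117.4 km/h.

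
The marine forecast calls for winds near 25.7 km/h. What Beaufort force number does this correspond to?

25.7 km/h = 7.1 m/s, which is Beaufort 4 (moderate breeze, 5.5–7.9 m/s).

Beaufort force 4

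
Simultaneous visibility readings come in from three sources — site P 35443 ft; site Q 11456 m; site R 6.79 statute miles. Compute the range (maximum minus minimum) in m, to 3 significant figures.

site P: 35443 ft = 10803.03 m.
site R: 6.79 SM = 10927.45 m.
Spread: 11456.00 − 10803.03 = 653 m.

653 m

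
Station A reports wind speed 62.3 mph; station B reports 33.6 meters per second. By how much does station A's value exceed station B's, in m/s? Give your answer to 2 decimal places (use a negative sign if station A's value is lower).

station A: 62.3 mph = 27.8506 m/s.
Difference: 27.8506 − 33.6000 = -5.75 m/s.

-5.75 m/s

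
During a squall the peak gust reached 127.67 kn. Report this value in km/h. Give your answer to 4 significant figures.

236.4 km/h

1 kt = 1.852 km/h, so 127.67 × 1.852 = 236.4 km/h.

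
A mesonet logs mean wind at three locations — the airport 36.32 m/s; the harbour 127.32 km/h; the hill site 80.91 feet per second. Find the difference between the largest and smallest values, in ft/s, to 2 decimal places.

38.25 ft/s

the airport: 36.32 m/s = 119.1601 ft/s.
the harbour: 127.32 km/h = 116.0324 ft/s.
Spread: 119.1601 − 80.9100 = 38.25 ft/s.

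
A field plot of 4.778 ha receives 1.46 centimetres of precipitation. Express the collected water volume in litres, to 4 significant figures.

697600 litres

Depth: 1.46 cm × 10 = 14.6 mm.
Area: 4.778 ha = 47780 m².
1 mm over 1 m² is 1 L, so volume = 14.6 × 47780 = 697588 L ≈ 697600 L.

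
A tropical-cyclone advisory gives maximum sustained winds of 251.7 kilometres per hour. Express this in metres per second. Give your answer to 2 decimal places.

1 km/h = 0.277778 m/s, so 251.7 × 0.277778 = 69.92 m/s.

69.92 m/s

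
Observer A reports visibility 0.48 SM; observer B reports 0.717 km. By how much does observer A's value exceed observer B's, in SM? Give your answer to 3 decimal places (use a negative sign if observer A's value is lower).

observer B: 0.717 km = 0.44552 SM.
Difference: 0.48000 − 0.44552 = 0.034 SM.

0.034 SM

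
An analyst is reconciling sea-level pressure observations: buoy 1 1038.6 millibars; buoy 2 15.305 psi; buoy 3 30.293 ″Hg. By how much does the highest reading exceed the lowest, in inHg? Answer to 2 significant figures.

0.87 inHg

buoy 1: 1038.6 mb = 30.6698 inHg.
buoy 2: 15.305 psi = 31.1613 inHg.
Spread: 31.1613 − 30.2930 = 0.87 inHg.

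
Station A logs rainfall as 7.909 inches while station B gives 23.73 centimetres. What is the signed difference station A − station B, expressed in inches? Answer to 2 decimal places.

-1.43 in

station B: 23.73 cm = 9.3425 in.
Difference: 7.9090 − 9.3425 = -1.43 in.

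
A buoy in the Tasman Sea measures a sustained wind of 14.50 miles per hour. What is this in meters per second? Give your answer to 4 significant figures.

6.482 m/s

1 mph = 0.44704 m/s, so 14.50 × 0.44704 = 6.482 m/s.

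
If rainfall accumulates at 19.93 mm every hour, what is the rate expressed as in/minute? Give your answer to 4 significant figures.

19.93 mm/hour × 0.0393701 in/mm × 0.0166667 hour/minute = 0.01308 in/minute.

0.01308 in/minute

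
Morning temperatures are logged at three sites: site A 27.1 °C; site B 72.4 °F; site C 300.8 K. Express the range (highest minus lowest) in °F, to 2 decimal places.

9.37 °F

site B: 72.4 °F = 22.444 °C.
site C: 300.8 K = 27.650 °C.
Spread: 27.650 − 22.444 = 5.206 °C = 9.37 °F.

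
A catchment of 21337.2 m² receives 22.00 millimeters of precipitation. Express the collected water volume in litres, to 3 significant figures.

469000 litres

1 mm over 1 m² is 1 L, so volume = 22 × 21337.2 = 469418.4 L ≈ 469000 L.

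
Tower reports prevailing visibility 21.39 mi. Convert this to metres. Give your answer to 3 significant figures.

34400 m

1 SM = 1609.34 m, so 21.39 × 1609.34 = 34400 m.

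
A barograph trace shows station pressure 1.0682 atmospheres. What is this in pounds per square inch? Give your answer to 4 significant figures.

1 atm = 14.6959 psi, so 1.0682 × 14.6959 = 15.70 psi.

15.70 psi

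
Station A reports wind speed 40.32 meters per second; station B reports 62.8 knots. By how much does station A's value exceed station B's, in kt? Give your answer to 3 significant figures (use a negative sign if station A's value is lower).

15.6 kt

station A: 40.32 m/s = 78.376 kt.
Difference: 78.376 − 62.800 = 15.6 kt.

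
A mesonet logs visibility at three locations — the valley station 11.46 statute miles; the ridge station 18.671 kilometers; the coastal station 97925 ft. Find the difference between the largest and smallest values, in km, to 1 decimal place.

the valley station: 11.46 SM = 18.443 km.
the coastal station: 97925 ft = 29.848 km.
Spread: 29.848 − 18.443 = 11.4 km.

11.4 km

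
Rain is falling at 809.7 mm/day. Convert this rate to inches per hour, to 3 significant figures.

809.7 mm/day × 0.0393701 in/mm × 0.0416667 day/hour = 1.33 in/hour.

1.33 in/hour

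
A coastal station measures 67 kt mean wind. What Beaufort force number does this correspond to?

Beaufort force 12

67 kt lies in the Beaufort 12 band (hurricane force, ≥64 kt).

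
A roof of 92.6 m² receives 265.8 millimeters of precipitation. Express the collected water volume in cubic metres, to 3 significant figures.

24.6 cubic metres

1 mm over 1 m² is 1 L, so volume = 265.8 × 92.6 = 24613.08 L = 24.6 m³.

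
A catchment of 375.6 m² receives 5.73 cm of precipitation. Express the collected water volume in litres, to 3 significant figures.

Depth: 5.73 cm × 10 = 57.3 mm.
1 mm over 1 m² is 1 L, so volume = 57.3 × 375.6 = 21521.88 L ≈ 21500 L.

21500 litres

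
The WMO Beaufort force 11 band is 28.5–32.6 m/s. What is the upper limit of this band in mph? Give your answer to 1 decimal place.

72.9 mph

28.5–32.6 m/s × 2.237 = 63.8–72.9 mph.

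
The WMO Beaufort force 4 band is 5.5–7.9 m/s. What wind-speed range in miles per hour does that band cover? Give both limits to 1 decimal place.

12.3 to 17.7 mph

5.5–7.9 m/s × 2.237 = 12.3–17.7 mph.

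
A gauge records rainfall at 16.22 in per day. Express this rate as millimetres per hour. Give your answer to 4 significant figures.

16.22 in/day × 25.4 mm/in × 0.0416667 day/hour = 17.17 mm/hour.

17.17 mm/hour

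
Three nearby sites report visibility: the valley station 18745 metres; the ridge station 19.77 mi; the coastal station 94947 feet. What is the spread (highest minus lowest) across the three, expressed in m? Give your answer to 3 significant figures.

the ridge station: 19.77 SM = 31816.73 m.
the coastal station: 94947 ft = 28939.85 m.
Spread: 31816.73 − 18745.00 = 13100 m.

13100 m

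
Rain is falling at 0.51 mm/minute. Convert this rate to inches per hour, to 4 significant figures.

0.51 mm/minute × 0.0393701 in/mm × 60 minute/hour = 1.205 in/hour.

1.205 in/hour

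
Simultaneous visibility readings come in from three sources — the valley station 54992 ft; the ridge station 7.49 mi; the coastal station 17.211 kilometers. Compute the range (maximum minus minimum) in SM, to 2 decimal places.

3.20 SM

the valley station: 54992 ft = 10.4152 SM.
the coastal station: 17.211 km = 10.6944 SM.
Spread: 10.6944 − 7.4900 = 3.20 SM.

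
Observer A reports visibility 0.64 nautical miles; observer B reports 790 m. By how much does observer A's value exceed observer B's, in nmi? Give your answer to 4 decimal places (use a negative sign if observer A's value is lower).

observer B: 790 m = 0.426566 nmi.
Difference: 0.640000 − 0.426566 = 0.2134 nmi.

0.2134 nmi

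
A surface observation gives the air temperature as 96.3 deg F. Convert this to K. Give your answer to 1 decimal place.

First to °C: 35.72 °C.
Then to K: 308.9 K.

308.9 K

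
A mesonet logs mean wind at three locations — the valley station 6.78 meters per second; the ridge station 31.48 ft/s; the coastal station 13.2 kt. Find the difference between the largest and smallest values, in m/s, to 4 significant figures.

the ridge station: 31.48 ft/s = 9.59510 m/s.
the coastal station: 13.2 kt = 6.79067 m/s.
Spread: 9.59510 − 6.78000 = 2.815 m/s.

2.815 m/s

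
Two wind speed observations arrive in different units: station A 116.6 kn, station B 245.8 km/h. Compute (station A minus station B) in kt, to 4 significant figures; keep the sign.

station B: 245.8 km/h = 132.7214 kt.
Difference: 116.6000 − 132.7214 = -16.12 kt.

-16.12 kt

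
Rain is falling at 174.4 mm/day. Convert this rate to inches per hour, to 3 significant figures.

0.286 in/hour

174.4 mm/day × 0.0393701 in/mm × 0.0416667 day/hour = 0.286 in/hour.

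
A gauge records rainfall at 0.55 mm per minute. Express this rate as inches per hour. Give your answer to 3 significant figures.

0.55 mm/minute × 0.0393701 in/mm × 60 minute/hour = 1.30 in/hour.

1.30 in/hour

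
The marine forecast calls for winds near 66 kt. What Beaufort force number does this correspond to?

Beaufort force 12

66 kt lies in the Beaufort 12 band (hurricane force, ≥64 kt).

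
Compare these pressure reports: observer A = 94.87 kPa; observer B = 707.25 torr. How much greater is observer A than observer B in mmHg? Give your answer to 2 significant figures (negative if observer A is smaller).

observer A: 94.87 kPa = 711.583 mmHg.
Difference: 711.583 − 707.250 = 4.3 mmHg.

4.3 mmHg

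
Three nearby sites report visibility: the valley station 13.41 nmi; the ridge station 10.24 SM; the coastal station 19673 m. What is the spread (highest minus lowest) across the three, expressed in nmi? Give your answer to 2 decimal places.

the ridge station: 10.24 SM = 8.8983 nmi.
the coastal station: 19673 m = 10.6226 nmi.
Spread: 13.4100 − 8.8983 = 4.51 nmi.

4.51 nmi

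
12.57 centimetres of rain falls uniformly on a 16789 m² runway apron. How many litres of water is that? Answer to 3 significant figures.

2110000 litres

Depth: 12.57 cm × 10 = 125.7 mm.
1 mm over 1 m² is 1 L, so volume = 125.7 × 16789 = 2110377.3 L ≈ 2110000 L.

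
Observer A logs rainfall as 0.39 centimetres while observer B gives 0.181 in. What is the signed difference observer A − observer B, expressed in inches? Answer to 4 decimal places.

-0.0275 in

observer A: 0.39 cm = 0.153543 in.
Difference: 0.153543 − 0.181000 = -0.0275 in.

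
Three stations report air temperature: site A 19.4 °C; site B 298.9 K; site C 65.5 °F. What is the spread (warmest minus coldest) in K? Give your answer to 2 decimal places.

site B: 298.9 K = 25.750 °C.
site C: 65.5 °F = 18.611 °C.
Spread: 25.750 − 18.611 = 7.139 °C.

7.14 K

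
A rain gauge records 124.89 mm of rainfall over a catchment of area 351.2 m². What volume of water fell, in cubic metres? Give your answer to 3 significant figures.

43.9 cubic metres

1 mm over 1 m² is 1 L, so volume = 124.89 × 351.2 = 43861.368 L = 43.9 m³.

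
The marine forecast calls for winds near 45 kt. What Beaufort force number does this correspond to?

45 kt lies in the Beaufort 9 band (strong gale, 41–47 kt).

Beaufort force 9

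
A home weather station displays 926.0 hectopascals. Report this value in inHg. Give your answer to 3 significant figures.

27.3 inHg

1 hPa = 0.02953 inHg, so 926.0 × 0.02953 = 27.3 inHg.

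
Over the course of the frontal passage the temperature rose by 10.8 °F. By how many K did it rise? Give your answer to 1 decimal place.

6.0 K

For a temperature change the 32° offset cancels: ΔK = 10.8 × 0.5556 = 6.0 K.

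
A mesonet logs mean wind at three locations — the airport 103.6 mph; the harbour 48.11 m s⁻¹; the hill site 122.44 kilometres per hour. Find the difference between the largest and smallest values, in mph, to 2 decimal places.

31.54 mph

the harbour: 48.11 m/s = 107.6190 mph.
the hill site: 122.44 km/h = 76.0807 mph.
Spread: 107.6190 − 76.0807 = 31.54 mph.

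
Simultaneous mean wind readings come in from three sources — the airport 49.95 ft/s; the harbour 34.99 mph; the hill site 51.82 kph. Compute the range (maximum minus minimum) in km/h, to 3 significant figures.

4.49 km/h

the airport: 49.95 ft/s = 54.8091 km/h.
the harbour: 34.99 mph = 56.3109 km/h.
Spread: 56.3109 − 51.8200 = 4.49 km/h.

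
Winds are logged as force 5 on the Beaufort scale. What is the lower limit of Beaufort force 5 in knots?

17 kt

Beaufort 5 (fresh breeze) spans 17–21 knots.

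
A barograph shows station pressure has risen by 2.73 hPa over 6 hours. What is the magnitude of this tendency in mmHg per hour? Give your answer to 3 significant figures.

2.73 hPa / 6 h × 0.750062 mmHg/hPa = 0.341 mmHg/h.

0.341 mmHg per hour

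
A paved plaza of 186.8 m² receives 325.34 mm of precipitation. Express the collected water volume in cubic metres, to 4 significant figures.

1 mm over 1 m² is 1 L, so volume = 325.34 × 186.8 = 60773.512 L = 60.77 m³.

60.77 cubic metres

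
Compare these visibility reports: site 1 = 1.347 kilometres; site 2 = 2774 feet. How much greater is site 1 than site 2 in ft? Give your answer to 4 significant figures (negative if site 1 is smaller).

1645 ft

site 1: 1.347 km = 4419.29 ft.
Difference: 4419.29 − 2774.00 = 1645 ft.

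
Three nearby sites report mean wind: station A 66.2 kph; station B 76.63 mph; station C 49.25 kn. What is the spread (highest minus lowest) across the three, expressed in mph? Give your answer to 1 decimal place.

35.5 mph

station A: 66.2 km/h = 41.135 mph.
station C: 49.25 kt = 56.676 mph.
Spread: 76.630 − 41.135 = 35.5 mph.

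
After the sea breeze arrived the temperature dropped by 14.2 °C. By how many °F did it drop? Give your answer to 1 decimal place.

25.6 °F

A change of 1 °C equals a change of 1.8 °F: Δ°F = 14.2 × 1.8 = 25.6 °F.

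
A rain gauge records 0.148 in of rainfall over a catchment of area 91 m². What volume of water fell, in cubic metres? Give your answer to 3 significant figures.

Depth: 0.148 in × 25.4 = 3.7592 mm.
1 mm over 1 m² is 1 L, so volume = 3.7592 × 91 = 342.0872 L = 0.342 m³.

0.342 cubic metres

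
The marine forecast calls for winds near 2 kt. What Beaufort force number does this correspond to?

2 kt lies in the Beaufort 1 band (light air, 1–3 kt).

Beaufort force 1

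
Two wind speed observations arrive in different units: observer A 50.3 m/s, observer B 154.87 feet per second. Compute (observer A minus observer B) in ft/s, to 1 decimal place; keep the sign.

observer A: 50.3 m/s = 165.026 ft/s.
Difference: 165.026 − 154.870 = 10.2 ft/s.

10.2 ft/s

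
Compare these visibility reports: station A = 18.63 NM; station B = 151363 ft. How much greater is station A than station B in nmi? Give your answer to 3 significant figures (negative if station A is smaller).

-6.28 nmi

station B: 151363 ft = 24.9111 nmi.
Difference: 18.6300 − 24.9111 = -6.28 nmi.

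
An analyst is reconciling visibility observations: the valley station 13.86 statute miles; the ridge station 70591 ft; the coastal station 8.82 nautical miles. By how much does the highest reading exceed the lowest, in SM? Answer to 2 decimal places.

the ridge station: 70591 ft = 13.3695 SM.
the coastal station: 8.82 nmi = 10.1499 SM.
Spread: 13.8600 − 10.1499 = 3.71 SM.

3.71 SM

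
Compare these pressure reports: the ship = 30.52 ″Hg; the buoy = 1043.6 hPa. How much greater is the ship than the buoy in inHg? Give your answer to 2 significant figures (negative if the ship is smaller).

-0.30 inHg

the buoy: 1043.6 hPa = 30.8175 inHg.
Difference: 30.5200 − 30.8175 = -0.30 inHg.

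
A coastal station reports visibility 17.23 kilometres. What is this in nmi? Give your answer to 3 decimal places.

9.303 nmi

1 km = 0.539957 nmi, so 17.23 × 0.539957 = 9.303 nmi.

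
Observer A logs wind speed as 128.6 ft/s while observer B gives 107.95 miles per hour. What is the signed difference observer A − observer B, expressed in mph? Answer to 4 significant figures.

observer A: 128.6 ft/s = 87.6818 mph.
Difference: 87.6818 − 107.9500 = -20.27 mph.

-20.27 mph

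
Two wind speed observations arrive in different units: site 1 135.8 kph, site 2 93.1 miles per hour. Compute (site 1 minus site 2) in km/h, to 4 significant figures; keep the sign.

site 2: 93.1 mph = 149.8299 km/h.
Difference: 135.8000 − 149.8299 = -14.03 km/h.

-14.03 km/h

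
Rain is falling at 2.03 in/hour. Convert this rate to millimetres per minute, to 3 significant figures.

0.859 mm/minute

2.03 in/hour × 25.4 mm/in × 0.0166667 hour/minute = 0.859 mm/minute.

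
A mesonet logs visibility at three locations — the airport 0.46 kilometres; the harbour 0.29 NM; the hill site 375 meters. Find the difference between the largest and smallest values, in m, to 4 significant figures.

the airport: 0.46 km = 460.000 m.
the harbour: 0.29 nmi = 537.080 m.
Spread: 537.080 − 375.000 = 162.1 m.

162.1 m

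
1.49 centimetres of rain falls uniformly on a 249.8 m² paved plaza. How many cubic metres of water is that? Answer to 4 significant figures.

3.722 cubic metres

Depth: 1.49 cm × 10 = 14.9 mm.
1 mm over 1 m² is 1 L, so volume = 14.9 × 249.8 = 3722.02 L = 3.722 m³.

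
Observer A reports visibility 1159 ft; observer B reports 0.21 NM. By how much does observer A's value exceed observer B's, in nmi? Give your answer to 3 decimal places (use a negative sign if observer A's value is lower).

observer A: 1159 ft = 0.19075 nmi.
Difference: 0.19075 − 0.21000 = -0.019 nmi.

-0.019 nmi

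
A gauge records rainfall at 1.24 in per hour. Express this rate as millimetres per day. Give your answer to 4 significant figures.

755.9 mm/day

1.24 in/hour × 25.4 mm/in × 24 hour/day = 755.9 mm/day.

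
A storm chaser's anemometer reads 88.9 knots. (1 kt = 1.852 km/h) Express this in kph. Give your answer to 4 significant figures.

164.6 km/h

1 kt = 1.852 km/h, so 88.9 × 1.852 = 164.6 km/h.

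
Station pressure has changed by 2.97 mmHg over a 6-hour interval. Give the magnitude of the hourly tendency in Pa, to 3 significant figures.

66.0 Pa per hour

2.97 mmHg / 6 h × 133.322 Pa/mmHg = 66.0 Pa/h.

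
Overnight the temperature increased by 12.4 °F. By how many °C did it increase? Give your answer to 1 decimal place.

Converting a difference, only the 9/5 scale factor applies: Δ°C = 12.4 × 0.5556 = 6.9 °C.

6.9 °C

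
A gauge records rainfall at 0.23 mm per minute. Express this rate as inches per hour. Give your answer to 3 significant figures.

0.543 in/hour

0.23 mm/minute × 0.0393701 in/mm × 60 minute/hour = 0.543 in/hour.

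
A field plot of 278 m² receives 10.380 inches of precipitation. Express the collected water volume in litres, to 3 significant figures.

73300 litres

Depth: 10.380 in × 25.4 = 263.652 mm.
1 mm over 1 m² is 1 L, so volume = 263.652 × 278 = 73295.256 L ≈ 73300 L.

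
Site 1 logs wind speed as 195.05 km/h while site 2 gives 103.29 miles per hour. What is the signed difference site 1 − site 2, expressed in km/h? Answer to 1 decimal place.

site 2: 103.29 mph = 166.229 km/h.
Difference: 195.050 − 166.229 = 28.8 km/h.

28.8 km/h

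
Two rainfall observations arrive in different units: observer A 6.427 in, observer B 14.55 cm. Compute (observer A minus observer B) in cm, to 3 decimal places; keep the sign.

1.775 cm

observer A: 6.427 in = 16.32458 cm.
Difference: 16.32458 − 14.55000 = 1.775 cm.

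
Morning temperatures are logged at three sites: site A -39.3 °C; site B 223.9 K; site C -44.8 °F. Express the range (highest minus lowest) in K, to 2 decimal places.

9.95 K

site B: 223.9 K = -49.250 °C.
site C: -44.8 °F = -42.667 °C.
Spread: (-39.300) − (-49.250) = 9.950 °C.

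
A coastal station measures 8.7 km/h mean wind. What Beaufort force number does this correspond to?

Beaufort force 2

8.7 km/h = 2.4 m/s, which is Beaufort 2 (light breeze, 1.6–3.3 m/s).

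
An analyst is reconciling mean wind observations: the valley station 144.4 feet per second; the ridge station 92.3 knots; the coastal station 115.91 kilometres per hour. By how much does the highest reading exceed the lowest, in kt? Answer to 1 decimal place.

29.7 kt

the valley station: 144.4 ft/s = 85.555 kt.
the coastal station: 115.91 km/h = 62.586 kt.
Spread: 92.300 − 62.586 = 29.7 kt.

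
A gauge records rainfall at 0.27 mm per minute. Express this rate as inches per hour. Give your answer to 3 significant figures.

0.27 mm/minute × 0.0393701 in/mm × 60 minute/hour = 0.638 in/hour.

0.638 in/hour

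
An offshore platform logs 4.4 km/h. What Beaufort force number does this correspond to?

Beaufort force 1

4.4 km/h = 1.2 m/s, which is Beaufort 1 (light air, 0.3–1.5 m/s).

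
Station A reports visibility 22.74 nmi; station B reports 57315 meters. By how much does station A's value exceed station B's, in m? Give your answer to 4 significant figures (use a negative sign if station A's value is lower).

station A: 22.74 nmi = 42114.48 m.
Difference: 42114.48 − 57315.00 = -15200 m.

-15200 m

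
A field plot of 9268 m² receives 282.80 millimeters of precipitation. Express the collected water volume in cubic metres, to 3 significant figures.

2620 cubic metres

1 mm over 1 m² is 1 L, so volume = 282.8 × 9268 = 2620990.4 L = 2620 m³.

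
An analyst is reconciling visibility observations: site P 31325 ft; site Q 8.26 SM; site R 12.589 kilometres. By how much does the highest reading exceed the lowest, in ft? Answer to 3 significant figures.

site Q: 8.26 SM = 43612.80 ft.
site R: 12.589 km = 41302.49 ft.
Spread: 43612.80 − 31325.00 = 12300 ft.

12300 ft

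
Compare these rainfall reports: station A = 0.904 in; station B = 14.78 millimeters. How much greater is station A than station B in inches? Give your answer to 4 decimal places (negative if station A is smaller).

station B: 14.78 mm = 0.581890 in.
Difference: 0.904000 − 0.581890 = 0.3221 in.

0.3221 in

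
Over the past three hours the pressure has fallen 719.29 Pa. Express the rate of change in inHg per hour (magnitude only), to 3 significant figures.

719.29 Pa / 3 h × 0.0002953 inHg/Pa = 0.0708 inHg/h.

0.0708 inHg per hour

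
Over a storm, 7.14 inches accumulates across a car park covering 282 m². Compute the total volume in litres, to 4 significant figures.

51140 litres

Depth: 7.14 in × 25.4 = 181.356 mm.
1 mm over 1 m² is 1 L, so volume = 181.356 × 282 = 51142.392 L ≈ 51140 L.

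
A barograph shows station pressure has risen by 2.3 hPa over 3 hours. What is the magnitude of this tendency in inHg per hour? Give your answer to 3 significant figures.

0.0226 inHg per hour

2.3 hPa / 3 h × 0.02953 inHg/hPa = 0.0226 inHg/h.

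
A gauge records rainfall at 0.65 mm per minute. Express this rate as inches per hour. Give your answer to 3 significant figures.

0.65 mm/minute × 0.0393701 in/mm × 60 minute/hour = 1.54 in/hour.

1.54 in/hour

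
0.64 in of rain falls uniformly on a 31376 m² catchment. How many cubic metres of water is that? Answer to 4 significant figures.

Depth: 0.64 in × 25.4 = 16.256 mm.
1 mm over 1 m² is 1 L, so volume = 16.256 × 31376 = 510048.26 L = 510.0 m³.

510.0 cubic metres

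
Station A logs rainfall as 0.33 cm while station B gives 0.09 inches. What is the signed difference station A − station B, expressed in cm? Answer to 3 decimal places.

station B: 0.09 in = 0.22860 cm.
Difference: 0.33000 − 0.22860 = 0.101 cm.

0.101 cm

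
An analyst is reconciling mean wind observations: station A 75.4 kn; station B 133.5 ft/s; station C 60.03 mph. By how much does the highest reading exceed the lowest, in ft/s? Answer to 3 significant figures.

station A: 75.4 kt = 127.261 ft/s.
station C: 60.03 mph = 88.044 ft/s.
Spread: 133.500 − 88.044 = 45.5 ft/s.

45.5 ft/s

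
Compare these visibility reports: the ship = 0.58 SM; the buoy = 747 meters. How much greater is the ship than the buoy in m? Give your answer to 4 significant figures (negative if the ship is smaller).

186.4 m

the ship: 0.58 SM = 933.420 m.
Difference: 933.420 − 747.000 = 186.4 m.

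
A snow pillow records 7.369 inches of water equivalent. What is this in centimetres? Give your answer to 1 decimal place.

18.7 cm

1 in = 2.54 cm, so 7.369 × 2.54 = 18.7 cm.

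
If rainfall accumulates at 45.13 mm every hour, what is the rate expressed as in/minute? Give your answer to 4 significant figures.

0.02961 in/minute

45.13 mm/hour × 0.0393701 in/mm × 0.0166667 hour/minute = 0.02961 in/minute.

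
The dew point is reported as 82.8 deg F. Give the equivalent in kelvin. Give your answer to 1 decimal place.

First to °C: 28.22 °C.
Then to K: 301.4 K.

301.4 K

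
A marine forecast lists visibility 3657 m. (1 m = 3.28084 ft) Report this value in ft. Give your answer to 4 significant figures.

12000 ft

1 m = 3.28084 ft, so 3657 × 3.28084 = 12000 ft.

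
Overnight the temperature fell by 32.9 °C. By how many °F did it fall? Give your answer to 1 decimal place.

59.2 °F

A change of 1 °C equals a change of 1.8 °F: Δ°F = 32.9 × 1.8 = 59.2 °F.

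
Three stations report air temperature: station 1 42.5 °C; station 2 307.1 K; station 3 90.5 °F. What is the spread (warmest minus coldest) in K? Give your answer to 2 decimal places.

10.00 K

station 2: 307.1 K = 33.950 °C.
station 3: 90.5 °F = 32.500 °C.
Spread: 42.500 − 32.500 = 10.000 °C.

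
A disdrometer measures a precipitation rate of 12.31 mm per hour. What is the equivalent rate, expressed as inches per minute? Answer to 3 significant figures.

0.00808 in/minute

12.31 mm/hour × 0.0393701 in/mm × 0.0166667 hour/minute = 0.00808 in/minute.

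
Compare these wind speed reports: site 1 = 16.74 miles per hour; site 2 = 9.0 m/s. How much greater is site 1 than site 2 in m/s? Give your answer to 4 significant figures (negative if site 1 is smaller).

site 1: 16.74 mph = 7.48345 m/s.
Difference: 7.48345 − 9.00000 = -1.517 m/s.

-1.517 m/s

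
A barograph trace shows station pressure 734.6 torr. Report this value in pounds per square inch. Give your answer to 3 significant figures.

14.2 psi

1 mmHg = 0.0193368 psi, so 734.6 × 0.0193368 = 14.2 psi.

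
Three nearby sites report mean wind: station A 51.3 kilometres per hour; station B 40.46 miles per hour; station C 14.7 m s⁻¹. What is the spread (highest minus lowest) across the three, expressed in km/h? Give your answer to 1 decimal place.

13.8 km/h

station B: 40.46 mph = 65.114 km/h.
station C: 14.7 m/s = 52.920 km/h.
Spread: 65.114 − 51.300 = 13.8 km/h.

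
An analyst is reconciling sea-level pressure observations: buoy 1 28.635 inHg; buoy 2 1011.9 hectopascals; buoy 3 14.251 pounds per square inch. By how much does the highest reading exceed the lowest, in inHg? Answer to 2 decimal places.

1.25 inHg

buoy 2: 1011.9 hPa = 29.8814 inHg.
buoy 3: 14.251 psi = 29.0153 inHg.
Spread: 29.8814 − 28.6350 = 1.25 inHg.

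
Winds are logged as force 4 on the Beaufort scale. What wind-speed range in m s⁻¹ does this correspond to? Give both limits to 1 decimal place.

Beaufort 4 (moderate breeze) spans 5.5–7.9 m/s.

5.5 to 7.9 m/s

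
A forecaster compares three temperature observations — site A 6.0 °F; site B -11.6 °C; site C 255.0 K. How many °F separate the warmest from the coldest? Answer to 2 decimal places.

11.79 °F

site A: 6.0 °F = -14.444 °C.
site C: 255.0 K = -18.150 °C.
Spread: (-11.600) − (-18.150) = 6.550 °C = 11.79 °F.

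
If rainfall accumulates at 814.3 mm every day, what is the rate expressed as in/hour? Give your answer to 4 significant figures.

1.336 in/hour

814.3 mm/day × 0.0393701 in/mm × 0.0416667 day/hour = 1.336 in/hour.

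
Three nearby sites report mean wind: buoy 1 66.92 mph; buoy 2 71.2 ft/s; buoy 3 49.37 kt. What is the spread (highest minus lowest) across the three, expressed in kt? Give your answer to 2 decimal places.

buoy 1: 66.92 mph = 58.1519 kt.
buoy 2: 71.2 ft/s = 42.1848 kt.
Spread: 58.1519 − 42.1848 = 15.97 kt.

15.97 kt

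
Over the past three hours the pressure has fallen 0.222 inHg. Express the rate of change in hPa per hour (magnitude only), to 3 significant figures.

2.51 hPa per hour

0.222 inHg / 3 h × 33.8639 hPa/inHg = 2.51 hPa/h.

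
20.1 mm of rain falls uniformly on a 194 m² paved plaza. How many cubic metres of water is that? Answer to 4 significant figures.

3.899 cubic metres

1 mm over 1 m² is 1 L, so volume = 20.1 × 194 = 3899.4 L = 3.899 m³.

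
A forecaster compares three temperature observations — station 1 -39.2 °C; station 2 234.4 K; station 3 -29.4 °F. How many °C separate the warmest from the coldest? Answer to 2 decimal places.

5.09 °C

station 2: 234.4 K = -38.750 °C.
station 3: -29.4 °F = -34.111 °C.
Spread: (-34.111) − (-39.200) = 5.089 °C.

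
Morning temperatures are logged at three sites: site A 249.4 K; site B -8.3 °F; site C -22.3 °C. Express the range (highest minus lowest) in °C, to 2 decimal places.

site A: 249.4 K = -23.750 °C.
site B: -8.3 °F = -22.389 °C.
Spread: (-22.300) − (-23.750) = 1.450 °C.

1.45 °C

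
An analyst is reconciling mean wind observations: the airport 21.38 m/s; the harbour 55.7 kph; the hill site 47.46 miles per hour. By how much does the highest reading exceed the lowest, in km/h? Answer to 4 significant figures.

the airport: 21.38 m/s = 76.9680 km/h.
the hill site: 47.46 mph = 76.3795 km/h.
Spread: 76.9680 − 55.7000 = 21.27 km/h.

21.27 km/h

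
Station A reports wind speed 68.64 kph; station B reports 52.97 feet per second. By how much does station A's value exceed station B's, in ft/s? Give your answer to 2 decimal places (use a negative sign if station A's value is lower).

station A: 68.64 km/h = 62.5547 ft/s.
Difference: 62.5547 − 52.9700 = 9.58 ft/s.

9.58 ft/s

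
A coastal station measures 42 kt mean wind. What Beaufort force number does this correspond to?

Beaufort force 9

42 kt lies in the Beaufort 9 band (strong gale, 41–47 kt).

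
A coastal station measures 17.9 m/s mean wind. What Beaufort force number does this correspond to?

17.9 m/s lies in the Beaufort 8 band (gale, 17.2–20.7 m/s).

Beaufort force 8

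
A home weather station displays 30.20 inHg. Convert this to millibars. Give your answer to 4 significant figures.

1 inHg = 33.8639 mb, so 30.20 × 33.8639 = 1023 mb.

1023 mb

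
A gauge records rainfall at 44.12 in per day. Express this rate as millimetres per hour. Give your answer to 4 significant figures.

46.69 mm/hour

44.12 in/day × 25.4 mm/in × 0.0416667 day/hour = 46.69 mm/hour.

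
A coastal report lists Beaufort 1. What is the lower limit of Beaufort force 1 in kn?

1 kt

Beaufort 1 (light air) spans 1–3 knots.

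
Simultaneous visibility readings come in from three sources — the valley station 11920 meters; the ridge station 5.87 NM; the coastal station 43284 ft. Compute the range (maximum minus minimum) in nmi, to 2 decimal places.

1.25 nmi

the valley station: 11920 m = 6.4363 nmi.
the coastal station: 43284 ft = 7.1236 nmi.
Spread: 7.1236 − 5.8700 = 1.25 nmi.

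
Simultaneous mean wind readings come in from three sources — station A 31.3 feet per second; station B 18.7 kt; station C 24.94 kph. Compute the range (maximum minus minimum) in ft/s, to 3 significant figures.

station B: 18.7 kt = 31.5620 ft/s.
station C: 24.94 km/h = 22.7289 ft/s.
Spread: 31.5620 − 22.7289 = 8.83 ft/s.

8.83 ft/s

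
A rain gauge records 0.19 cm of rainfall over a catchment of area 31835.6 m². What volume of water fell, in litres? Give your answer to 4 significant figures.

60490 litres

Depth: 0.19 cm × 10 = 1.9 mm.
1 mm over 1 m² is 1 L, so volume = 1.9 × 31835.6 = 60487.64 L ≈ 60490 L.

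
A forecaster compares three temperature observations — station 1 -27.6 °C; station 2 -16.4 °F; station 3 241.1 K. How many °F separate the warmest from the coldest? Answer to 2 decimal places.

station 2: -16.4 °F = -26.889 °C.
station 3: 241.1 K = -32.050 °C.
Spread: (-26.889) − (-32.050) = 5.161 °C = 9.29 °F.

9.29 °F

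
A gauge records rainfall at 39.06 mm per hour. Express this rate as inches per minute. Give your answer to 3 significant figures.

0.0256 in/minute

39.06 mm/hour × 0.0393701 in/mm × 0.0166667 hour/minute = 0.0256 in/minute.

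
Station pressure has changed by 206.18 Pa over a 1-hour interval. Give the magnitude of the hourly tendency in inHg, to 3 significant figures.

206.18 Pa / 1 h × 0.0002953 inHg/Pa = 0.0609 inHg/h.

0.0609 inHg per hour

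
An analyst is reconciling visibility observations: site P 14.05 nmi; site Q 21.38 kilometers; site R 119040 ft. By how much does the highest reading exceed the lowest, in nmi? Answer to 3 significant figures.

8.05 nmi

site Q: 21.38 km = 11.5443 nmi.
site R: 119040 ft = 19.5915 nmi.
Spread: 19.5915 − 11.5443 = 8.05 nmi.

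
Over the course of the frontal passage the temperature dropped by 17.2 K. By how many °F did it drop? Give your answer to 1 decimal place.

Converting a difference, only the 9/5 scale factor applies: Δ°F = 17.2 × 1.8 = 31.0 °F.

31.0 °F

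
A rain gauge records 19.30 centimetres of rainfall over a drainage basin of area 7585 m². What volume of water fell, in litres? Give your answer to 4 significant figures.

1464000 litres

Depth: 19.30 cm × 10 = 193 mm.
1 mm over 1 m² is 1 L, so volume = 193 × 7585 = 1463905 L ≈ 1464000 L.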